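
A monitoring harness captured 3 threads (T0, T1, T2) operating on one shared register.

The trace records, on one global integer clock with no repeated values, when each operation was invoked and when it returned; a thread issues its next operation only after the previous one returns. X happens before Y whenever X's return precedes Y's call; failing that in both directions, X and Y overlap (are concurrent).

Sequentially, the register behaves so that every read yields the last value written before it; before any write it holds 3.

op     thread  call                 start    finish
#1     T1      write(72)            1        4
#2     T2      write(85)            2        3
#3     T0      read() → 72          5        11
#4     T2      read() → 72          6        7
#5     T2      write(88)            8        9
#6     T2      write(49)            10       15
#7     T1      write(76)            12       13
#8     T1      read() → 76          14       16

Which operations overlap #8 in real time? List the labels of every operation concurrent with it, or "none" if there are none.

concurrent with #8 ([14,16]): every op whose interval crosses 14..16
#1 [1,4]: before
#2 [2,3]: before
#3 [5,11]: before
#4 [6,7]: before
#5 [8,9]: before
#6 [10,15]: concurrent
#7 [12,13]: before

#6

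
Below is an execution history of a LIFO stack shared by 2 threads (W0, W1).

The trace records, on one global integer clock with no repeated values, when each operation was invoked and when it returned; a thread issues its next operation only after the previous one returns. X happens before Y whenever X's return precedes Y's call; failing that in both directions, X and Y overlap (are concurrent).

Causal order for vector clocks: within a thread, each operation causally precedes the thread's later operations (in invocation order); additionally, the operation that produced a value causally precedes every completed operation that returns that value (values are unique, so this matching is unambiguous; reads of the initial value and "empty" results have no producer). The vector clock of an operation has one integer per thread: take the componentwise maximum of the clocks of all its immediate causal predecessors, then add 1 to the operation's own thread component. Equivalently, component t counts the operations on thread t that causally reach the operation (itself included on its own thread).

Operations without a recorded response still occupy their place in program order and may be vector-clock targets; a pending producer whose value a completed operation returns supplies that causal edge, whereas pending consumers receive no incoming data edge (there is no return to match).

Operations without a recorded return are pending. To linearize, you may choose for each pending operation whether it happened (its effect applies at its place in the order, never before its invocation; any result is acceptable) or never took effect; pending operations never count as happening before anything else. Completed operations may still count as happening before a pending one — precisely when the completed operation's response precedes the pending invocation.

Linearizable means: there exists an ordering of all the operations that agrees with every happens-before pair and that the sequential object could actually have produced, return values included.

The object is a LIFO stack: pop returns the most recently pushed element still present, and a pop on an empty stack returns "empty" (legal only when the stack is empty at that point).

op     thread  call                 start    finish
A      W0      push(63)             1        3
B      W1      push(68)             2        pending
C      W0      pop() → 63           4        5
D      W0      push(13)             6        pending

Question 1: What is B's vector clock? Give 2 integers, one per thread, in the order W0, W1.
(0, 1)

root op B, invoked 2: fresh clock plus W1's own tick → (0, 1)
root op A, invoked 1: fresh clock plus W0's own tick → (1, 0)
C, invoked 4, takes VC(A)=(1, 0) under max, adds 1 for W0 → (2, 0)
D, invoked 6, takes VC(C)=(2, 0) under max, adds 1 for W0 → (3, 0)
target: VC(B) = (0, 1)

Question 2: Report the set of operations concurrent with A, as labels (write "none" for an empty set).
B

concurrent with A ([1,3]): every op whose interval crosses 1..3
B [2,…): concurrent
C [4,5]: after
D [6,…): after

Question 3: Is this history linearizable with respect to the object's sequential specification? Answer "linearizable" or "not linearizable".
linearizable

one valid linearization: A, C
1. A push(63), leaving stack <63>
2. C pop() → 63, leaving stack <>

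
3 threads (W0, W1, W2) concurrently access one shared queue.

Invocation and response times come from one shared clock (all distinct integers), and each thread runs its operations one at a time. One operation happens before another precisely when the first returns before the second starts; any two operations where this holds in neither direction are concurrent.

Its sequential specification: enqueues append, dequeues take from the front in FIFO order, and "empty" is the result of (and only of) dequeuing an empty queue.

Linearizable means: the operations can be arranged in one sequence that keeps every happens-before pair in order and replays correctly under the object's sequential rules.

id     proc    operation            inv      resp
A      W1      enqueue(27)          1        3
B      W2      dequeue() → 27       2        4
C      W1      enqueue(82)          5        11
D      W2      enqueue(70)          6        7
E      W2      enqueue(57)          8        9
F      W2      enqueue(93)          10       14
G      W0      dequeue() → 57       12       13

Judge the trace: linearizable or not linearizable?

not linearizable

the violation lands at event 13, G's response at time 13: events 1..12 linearize, events 1..13 do not
6 completed operations, 6 real-time-consistent orders — every queue replay fails
no escape via the 1 pending operation (F): every completion choice fails
take A, B, C, D, E, G (pending dropped): step 6 already fails, because G dequeue() → 57 cannot occur there
take A, B, D, C, E, G (pending dropped): step 6 already fails, because G dequeue() → 57 cannot occur there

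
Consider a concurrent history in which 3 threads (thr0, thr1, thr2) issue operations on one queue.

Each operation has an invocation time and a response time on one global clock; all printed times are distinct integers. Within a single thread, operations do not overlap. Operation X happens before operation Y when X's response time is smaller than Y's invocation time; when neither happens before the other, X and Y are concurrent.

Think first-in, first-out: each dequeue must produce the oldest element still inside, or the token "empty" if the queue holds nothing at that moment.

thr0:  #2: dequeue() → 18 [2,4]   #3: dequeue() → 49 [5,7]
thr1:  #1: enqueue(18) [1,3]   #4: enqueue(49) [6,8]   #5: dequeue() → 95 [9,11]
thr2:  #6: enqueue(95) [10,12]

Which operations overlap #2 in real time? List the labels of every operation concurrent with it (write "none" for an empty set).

concurrent with #2 ([2,4]): every op whose interval crosses 2..4
#1 [1,3]: concurrent
#3 [5,7]: after
#4 [6,8]: after
#5 [9,11]: after
#6 [10,12]: after

#1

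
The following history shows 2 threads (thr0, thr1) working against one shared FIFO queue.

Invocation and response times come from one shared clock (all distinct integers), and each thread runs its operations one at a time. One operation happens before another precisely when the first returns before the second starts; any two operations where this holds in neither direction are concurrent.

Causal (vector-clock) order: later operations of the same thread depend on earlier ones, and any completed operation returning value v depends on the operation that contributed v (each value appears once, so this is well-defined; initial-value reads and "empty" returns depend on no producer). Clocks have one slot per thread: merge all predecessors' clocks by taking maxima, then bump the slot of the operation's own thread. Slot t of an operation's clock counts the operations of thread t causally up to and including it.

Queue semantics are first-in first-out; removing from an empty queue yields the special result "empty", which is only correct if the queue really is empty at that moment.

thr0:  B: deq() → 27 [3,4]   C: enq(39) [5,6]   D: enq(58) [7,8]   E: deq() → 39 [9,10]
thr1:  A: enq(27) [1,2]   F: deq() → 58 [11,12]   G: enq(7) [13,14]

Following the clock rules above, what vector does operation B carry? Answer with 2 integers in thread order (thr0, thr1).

VC(A, invoked at 1): no causal predecessors; +1 on thr1 → (0, 1)
B, invoked 3, takes VC(A)=(0, 1) under max, adds 1 for thr0 → (1, 1)
C, invoked 5, takes VC(B)=(1, 1) under max, adds 1 for thr0 → (2, 1)
D, invoked 7, takes VC(C)=(2, 1) under max, adds 1 for thr0 → (3, 1)
F, invoked 11, takes VC(A)=(0, 1), VC(D)=(3, 1) under max, adds 1 for thr1 → (3, 2)
E, invoked 9, takes VC(C)=(2, 1), VC(D)=(3, 1) under max, adds 1 for thr0 → (4, 1)
G, invoked 13, takes VC(F)=(3, 2) under max, adds 1 for thr1 → (3, 3)
target: VC(B) = (1, 1)

(1, 1)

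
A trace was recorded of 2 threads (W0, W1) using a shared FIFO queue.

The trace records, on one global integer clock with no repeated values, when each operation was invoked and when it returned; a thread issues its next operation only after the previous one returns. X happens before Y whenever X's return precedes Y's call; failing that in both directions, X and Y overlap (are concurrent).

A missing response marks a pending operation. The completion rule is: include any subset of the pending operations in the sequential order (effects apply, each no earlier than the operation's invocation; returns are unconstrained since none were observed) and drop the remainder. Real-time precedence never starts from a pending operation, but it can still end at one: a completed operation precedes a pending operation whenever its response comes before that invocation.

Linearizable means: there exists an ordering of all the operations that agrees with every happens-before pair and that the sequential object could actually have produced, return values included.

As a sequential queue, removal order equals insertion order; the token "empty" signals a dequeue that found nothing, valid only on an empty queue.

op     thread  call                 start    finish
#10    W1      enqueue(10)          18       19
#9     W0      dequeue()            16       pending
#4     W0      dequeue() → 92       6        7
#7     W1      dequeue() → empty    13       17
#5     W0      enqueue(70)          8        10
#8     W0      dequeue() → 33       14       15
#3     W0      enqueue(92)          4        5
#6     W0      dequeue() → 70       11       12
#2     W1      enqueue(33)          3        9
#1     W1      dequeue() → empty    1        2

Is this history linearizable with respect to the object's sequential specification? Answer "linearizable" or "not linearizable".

linearizable

a witness: #1, #3, #4, #5, #2, #6, #8, #7, #9, #10
1. #1 dequeue() → empty, leaving queue <>
2. #3 enqueue(92), leaving queue <92>
3. #4 dequeue() → 92, leaving queue <>
4. #5 enqueue(70), leaving queue <70>
5. #2 enqueue(33), leaving queue <70,33>
6. #6 dequeue() → 70, leaving queue <33>
7. #8 dequeue() → 33, leaving queue <>
8. #7 dequeue() → empty, leaving queue <>
9. #9 dequeue() (pending, included), leaving queue <>
10. #10 enqueue(10), leaving queue <10>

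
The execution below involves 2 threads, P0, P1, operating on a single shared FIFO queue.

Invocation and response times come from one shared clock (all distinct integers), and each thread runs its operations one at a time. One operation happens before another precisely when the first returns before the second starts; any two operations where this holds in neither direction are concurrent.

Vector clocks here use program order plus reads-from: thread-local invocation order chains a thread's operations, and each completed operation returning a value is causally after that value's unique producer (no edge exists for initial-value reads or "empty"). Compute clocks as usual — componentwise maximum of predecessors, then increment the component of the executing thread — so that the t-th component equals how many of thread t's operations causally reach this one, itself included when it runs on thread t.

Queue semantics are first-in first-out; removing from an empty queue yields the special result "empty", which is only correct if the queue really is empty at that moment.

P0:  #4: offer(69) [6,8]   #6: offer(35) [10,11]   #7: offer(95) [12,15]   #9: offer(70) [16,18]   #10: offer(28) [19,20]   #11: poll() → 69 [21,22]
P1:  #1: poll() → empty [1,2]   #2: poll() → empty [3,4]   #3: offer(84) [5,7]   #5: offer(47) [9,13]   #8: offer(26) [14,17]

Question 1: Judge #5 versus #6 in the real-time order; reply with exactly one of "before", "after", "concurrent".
#5 spans [9,13], #6 spans [10,11]
the intervals overlap in both directions

concurrent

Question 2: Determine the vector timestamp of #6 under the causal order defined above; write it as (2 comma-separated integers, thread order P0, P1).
VC(#1, invoked at 1): no causal predecessors; +1 on P1 → (0, 1)
VC(#4, invoked at 6): no causal predecessors; +1 on P0 → (1, 0)
merge at #2 (invoked 3): VC(#1)=(0, 1), own-thread bump on P1 → (0, 2)
merge at #6 (invoked 10): VC(#4)=(1, 0), own-thread bump on P0 → (2, 0)
merge at #3 (invoked 5): VC(#2)=(0, 2), own-thread bump on P1 → (0, 3)
merge at #7 (invoked 12): VC(#6)=(2, 0), own-thread bump on P0 → (3, 0)
merge at #5 (invoked 9): VC(#3)=(0, 3), own-thread bump on P1 → (0, 4)
merge at #9 (invoked 16): VC(#7)=(3, 0), own-thread bump on P0 → (4, 0)
merge at #8 (invoked 14): VC(#5)=(0, 4), own-thread bump on P1 → (0, 5)
merge at #10 (invoked 19): VC(#9)=(4, 0), own-thread bump on P0 → (5, 0)
merge at #11 (invoked 21): VC(#4)=(1, 0), VC(#10)=(5, 0), own-thread bump on P0 → (6, 0)
target: VC(#6) = (2, 0)

(2, 0)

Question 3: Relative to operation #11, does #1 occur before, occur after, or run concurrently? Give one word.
#1 spans [1,2], #11 spans [21,22]
resp(#1)=2 < inv(#11)=21

before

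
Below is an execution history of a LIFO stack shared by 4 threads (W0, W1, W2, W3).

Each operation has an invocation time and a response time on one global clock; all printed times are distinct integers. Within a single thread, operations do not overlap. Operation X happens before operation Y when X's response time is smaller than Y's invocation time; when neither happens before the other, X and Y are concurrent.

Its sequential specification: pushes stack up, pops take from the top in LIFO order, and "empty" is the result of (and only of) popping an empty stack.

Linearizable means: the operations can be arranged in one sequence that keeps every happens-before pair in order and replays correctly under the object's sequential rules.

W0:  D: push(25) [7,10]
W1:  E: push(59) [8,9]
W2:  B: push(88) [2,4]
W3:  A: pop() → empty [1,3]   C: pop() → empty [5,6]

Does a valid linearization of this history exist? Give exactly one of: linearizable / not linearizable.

the violation lands at event 6, C's response at time 6: events 1..5 linearize, events 1..6 do not
all 2 real-time-respecting orders fail — 3 completed LIFO stack operations, no legal replay
e.g. A, B, C: illegal at step 3, since C pop() → empty cannot apply there
e.g. B, A, C: illegal at step 2, since A pop() → empty cannot apply there

not linearizable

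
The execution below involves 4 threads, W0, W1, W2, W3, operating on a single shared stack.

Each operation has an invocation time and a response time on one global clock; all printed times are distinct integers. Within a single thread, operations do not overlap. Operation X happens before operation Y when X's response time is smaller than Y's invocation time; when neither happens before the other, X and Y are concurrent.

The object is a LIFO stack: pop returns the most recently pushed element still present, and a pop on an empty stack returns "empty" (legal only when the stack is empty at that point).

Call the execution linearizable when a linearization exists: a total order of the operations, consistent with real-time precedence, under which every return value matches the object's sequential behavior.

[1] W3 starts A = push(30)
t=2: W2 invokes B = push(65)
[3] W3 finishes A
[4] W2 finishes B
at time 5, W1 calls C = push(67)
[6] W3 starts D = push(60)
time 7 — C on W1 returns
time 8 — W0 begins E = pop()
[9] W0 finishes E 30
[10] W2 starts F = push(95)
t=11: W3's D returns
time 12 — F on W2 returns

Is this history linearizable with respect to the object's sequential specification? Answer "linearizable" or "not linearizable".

not linearizable

through event 8 a valid linearization exists; event 9 (E responding at time 9) ends that
2 orders of the 4 completed stack ops respect real time; none is legal
completion choices over the 1 pending operation (D) were checked; none helps
take A, B, C, E (pending dropped): step 4 already fails, because E pop() → 30 cannot occur there
take B, A, C, E (pending dropped): step 4 already fails, because E pop() → 30 cannot occur there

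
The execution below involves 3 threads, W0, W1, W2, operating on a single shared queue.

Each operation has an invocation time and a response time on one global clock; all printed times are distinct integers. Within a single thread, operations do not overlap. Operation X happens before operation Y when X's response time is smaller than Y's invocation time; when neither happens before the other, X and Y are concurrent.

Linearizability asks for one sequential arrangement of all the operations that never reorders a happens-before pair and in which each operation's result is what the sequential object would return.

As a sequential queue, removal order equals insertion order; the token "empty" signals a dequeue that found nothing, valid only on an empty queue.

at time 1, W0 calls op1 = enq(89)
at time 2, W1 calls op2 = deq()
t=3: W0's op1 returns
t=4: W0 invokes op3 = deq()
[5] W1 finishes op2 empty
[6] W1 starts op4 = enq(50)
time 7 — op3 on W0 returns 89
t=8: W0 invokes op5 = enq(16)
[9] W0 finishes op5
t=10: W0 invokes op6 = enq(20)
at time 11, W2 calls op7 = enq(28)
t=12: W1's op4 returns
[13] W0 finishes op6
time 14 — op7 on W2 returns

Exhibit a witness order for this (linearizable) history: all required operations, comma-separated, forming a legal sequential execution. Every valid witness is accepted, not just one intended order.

step 1: op1 enq(89) — queue <89>
step 2: op3 deq() → 89 — queue <>
step 3: op2 deq() → empty — queue <>
step 4: op4 enq(50) — queue <50>
step 5: op5 enq(16) — queue <50,16>
step 6: op6 enq(20) — queue <50,16,20>
step 7: op7 enq(28) — queue <50,16,20,28>

op1, op3, op2, op4, op5, op6, op7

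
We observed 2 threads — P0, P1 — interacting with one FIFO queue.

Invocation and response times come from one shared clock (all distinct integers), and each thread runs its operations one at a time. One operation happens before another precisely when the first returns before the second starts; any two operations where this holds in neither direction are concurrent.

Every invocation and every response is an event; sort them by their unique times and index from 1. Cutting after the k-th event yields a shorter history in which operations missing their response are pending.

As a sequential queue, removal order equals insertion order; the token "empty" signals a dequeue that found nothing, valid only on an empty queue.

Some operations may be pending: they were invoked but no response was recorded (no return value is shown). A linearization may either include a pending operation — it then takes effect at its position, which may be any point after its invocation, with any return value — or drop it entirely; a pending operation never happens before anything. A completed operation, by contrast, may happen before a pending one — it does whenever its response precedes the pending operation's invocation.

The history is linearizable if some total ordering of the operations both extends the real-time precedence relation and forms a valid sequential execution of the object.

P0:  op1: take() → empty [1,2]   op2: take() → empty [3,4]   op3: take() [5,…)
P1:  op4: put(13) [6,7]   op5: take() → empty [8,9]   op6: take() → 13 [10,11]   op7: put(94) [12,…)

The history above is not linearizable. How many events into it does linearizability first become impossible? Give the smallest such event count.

events 1..10 are still linearizable — one witness is op1, op2, op4, op3, op5:
after step 1 (op1 take() → empty): queue <>
after step 2 (op2 take() → empty): queue <>
after step 3 (op4 put(13)): queue <13>
after step 4 (op3 take() (pending, included)): queue <>
after step 5 (op5 take() → empty): queue <>
at event 11 (op6's time-11 response) nothing linearizes any more
completion choices over the 1 pending operation (op3) were checked; none helps
sample order op1, op2, op4, op5, op6 (pending dropped) stalls at step 4 — op5 take() → empty has no legal effect

11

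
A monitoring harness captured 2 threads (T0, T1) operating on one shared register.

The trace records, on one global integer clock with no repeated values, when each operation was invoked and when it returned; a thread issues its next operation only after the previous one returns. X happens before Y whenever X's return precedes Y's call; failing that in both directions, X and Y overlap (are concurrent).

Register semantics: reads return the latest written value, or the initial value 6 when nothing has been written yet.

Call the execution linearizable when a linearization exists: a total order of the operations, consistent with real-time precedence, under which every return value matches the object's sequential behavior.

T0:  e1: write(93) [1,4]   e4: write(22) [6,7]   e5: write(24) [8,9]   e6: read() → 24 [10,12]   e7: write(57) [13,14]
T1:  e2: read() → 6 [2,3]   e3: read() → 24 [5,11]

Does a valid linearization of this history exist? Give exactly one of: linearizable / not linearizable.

linearizable

a witness: e2, e1, e4, e5, e3, e6, e7
1. e2 read() → 6, leaving value 6
2. e1 write(93), leaving value 93
3. e4 write(22), leaving value 22
4. e5 write(24), leaving value 24
5. e3 read() → 24, leaving value 24
6. e6 read() → 24, leaving value 24
7. e7 write(57), leaving value 57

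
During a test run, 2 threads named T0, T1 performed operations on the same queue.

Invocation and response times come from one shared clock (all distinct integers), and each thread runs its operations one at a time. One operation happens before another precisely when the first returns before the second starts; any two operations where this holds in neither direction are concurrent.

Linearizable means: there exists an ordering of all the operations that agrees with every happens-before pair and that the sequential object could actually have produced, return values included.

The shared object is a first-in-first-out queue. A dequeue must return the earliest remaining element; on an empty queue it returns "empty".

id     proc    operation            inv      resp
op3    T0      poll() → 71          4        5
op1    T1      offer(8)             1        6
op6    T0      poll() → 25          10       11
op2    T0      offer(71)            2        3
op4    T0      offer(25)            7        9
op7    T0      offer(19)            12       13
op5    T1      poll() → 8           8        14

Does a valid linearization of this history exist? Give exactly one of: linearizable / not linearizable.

one valid linearization: op2, op1, op3, op4, op5, op6, op7
after step 1 (op2 offer(71)): queue <71>
after step 2 (op1 offer(8)): queue <71,8>
after step 3 (op3 poll() → 71): queue <8>
after step 4 (op4 offer(25)): queue <8,25>
after step 5 (op5 poll() → 8): queue <25>
after step 6 (op6 poll() → 25): queue <>
after step 7 (op7 offer(19)): queue <19>

linearizable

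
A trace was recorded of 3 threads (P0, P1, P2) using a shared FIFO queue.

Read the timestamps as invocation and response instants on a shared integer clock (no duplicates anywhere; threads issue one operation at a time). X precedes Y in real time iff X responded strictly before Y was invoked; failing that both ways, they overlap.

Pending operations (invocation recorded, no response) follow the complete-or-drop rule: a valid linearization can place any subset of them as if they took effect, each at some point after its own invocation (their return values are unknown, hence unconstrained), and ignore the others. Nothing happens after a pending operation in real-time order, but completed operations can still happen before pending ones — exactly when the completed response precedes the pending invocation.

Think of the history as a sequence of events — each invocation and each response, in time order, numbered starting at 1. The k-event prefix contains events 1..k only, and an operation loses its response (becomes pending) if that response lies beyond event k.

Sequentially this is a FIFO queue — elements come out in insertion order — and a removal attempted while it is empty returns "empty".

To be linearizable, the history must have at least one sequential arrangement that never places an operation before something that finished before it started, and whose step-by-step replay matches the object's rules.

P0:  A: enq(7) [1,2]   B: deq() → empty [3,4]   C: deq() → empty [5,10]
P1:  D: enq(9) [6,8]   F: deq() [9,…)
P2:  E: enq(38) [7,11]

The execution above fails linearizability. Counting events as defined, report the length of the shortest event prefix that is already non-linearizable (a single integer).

4

one valid order for events 1..3 is A:
step 1: A enq(7) — queue <7>
adding event 4 (B responds at 4) leaves no legal real-time order
sample order A, B stalls at step 2 — B deq() → empty has no legal effect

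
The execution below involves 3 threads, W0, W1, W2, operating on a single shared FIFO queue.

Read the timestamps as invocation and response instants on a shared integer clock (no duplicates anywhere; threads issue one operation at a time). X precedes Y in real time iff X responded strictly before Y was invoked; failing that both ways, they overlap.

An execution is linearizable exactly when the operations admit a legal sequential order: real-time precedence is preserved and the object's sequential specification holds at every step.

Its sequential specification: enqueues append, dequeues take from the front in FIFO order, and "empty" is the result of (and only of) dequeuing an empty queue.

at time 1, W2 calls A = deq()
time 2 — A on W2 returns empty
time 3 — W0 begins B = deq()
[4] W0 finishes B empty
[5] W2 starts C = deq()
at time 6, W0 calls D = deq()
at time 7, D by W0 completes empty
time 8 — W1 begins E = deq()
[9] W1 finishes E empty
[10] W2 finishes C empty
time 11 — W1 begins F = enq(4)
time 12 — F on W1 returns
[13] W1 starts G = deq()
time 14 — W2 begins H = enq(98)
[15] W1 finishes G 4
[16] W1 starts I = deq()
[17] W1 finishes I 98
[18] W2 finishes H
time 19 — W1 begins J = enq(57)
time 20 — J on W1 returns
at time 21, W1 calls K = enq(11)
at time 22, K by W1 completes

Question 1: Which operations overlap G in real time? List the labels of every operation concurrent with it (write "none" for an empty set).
Answer: H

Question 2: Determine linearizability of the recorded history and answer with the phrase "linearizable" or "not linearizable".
one valid linearization: A, B, C, D, E, F, G, H, I, J, K
1. A deq() → empty, leaving queue <>
2. B deq() → empty, leaving queue <>
3. C deq() → empty, leaving queue <>
4. D deq() → empty, leaving queue <>
5. E deq() → empty, leaving queue <>
6. F enq(4), leaving queue <4>
7. G deq() → 4, leaving queue <>
8. H enq(98), leaving queue <98>
9. I deq() → 98, leaving queue <>
10. J enq(57), leaving queue <57>
11. K enq(11), leaving queue <57,11>

linearizable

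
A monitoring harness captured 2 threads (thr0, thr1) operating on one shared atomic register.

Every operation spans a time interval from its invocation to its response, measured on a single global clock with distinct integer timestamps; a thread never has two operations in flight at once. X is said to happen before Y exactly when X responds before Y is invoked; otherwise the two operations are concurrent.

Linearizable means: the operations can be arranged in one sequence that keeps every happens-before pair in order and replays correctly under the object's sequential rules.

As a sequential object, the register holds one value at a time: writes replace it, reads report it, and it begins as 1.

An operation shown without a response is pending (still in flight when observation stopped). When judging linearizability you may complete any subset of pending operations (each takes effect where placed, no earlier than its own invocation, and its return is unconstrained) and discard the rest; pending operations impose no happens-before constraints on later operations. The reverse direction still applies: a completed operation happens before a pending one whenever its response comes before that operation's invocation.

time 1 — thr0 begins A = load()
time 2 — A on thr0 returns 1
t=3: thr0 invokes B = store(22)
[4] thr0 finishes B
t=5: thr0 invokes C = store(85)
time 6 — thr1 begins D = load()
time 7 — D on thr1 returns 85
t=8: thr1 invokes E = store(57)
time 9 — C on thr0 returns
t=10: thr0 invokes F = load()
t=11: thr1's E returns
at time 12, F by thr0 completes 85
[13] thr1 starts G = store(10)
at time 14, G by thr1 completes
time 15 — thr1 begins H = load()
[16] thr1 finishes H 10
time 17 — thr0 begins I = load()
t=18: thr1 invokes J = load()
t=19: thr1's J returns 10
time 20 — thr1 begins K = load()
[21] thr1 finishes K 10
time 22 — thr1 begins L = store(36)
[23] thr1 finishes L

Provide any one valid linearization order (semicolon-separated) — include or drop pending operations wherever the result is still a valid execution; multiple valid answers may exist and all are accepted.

after step 1 (A load() → 1): value 1
after step 2 (B store(22)): value 22
after step 3 (C store(85)): value 85
after step 4 (D load() → 85): value 85
after step 5 (F load() → 85): value 85
after step 6 (E store(57)): value 57
after step 7 (G store(10)): value 10
after step 8 (H load() → 10): value 10
after step 9 (I load() (pending, included)): value 10
after step 10 (J load() → 10): value 10
after step 11 (K load() → 10): value 10
after step 12 (L store(36)): value 36

A; B; C; D; F; E; G; H; I; J; K; L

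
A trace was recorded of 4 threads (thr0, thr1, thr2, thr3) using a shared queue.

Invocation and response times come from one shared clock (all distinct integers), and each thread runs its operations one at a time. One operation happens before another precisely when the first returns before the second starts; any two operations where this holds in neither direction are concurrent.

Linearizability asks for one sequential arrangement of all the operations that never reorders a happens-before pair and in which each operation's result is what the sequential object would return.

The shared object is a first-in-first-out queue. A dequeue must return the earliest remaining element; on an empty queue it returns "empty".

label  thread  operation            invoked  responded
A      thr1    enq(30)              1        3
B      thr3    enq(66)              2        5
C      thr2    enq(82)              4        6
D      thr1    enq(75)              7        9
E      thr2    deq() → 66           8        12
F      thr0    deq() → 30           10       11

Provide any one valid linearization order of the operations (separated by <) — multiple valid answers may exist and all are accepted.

after step 1 (A enq(30)): queue <30>
after step 2 (B enq(66)): queue <30,66>
after step 3 (C enq(82)): queue <30,66,82>
after step 4 (D enq(75)): queue <30,66,82,75>
after step 5 (F deq() → 30): queue <66,82,75>
after step 6 (E deq() → 66): queue <82,75>

A < B < C < D < F < E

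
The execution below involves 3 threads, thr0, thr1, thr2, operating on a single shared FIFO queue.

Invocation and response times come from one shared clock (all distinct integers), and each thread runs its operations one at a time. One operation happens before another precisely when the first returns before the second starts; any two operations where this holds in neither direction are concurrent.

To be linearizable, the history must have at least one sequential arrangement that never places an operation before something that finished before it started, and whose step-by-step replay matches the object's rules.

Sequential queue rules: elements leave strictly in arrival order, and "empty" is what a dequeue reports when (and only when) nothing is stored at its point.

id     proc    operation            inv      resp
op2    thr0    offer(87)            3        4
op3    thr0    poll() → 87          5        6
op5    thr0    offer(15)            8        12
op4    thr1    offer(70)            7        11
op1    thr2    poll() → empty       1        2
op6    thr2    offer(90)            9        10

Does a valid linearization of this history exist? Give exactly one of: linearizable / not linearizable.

a witness: op1, op2, op3, op4, op5, op6
after step 1 (op1 poll() → empty): queue <>
after step 2 (op2 offer(87)): queue <87>
after step 3 (op3 poll() → 87): queue <>
after step 4 (op4 offer(70)): queue <70>
after step 5 (op5 offer(15)): queue <70,15>
after step 6 (op6 offer(90)): queue <70,15,90>

linearizable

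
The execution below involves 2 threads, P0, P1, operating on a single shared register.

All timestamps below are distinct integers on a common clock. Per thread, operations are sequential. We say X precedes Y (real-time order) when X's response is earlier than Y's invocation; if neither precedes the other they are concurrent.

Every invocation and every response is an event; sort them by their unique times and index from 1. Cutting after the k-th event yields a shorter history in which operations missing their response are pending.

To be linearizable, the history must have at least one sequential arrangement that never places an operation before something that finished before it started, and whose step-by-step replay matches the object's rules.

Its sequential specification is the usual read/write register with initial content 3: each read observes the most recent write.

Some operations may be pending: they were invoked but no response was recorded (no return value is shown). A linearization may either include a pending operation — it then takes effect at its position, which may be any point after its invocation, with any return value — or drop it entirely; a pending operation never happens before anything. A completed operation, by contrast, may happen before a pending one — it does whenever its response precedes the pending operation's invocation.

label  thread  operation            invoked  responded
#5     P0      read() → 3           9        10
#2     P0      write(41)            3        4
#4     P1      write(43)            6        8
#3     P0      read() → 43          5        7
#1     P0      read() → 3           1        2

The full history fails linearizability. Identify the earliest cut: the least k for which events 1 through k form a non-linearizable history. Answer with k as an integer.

10

one valid order for events 1..9 is #1, #2, #4, #3:
1. #1 read() → 3, leaving value 3
2. #2 write(41), leaving value 41
3. #4 write(43), leaving value 43
4. #3 read() → 43, leaving value 43
with event 10 included (#5 responding at time 10), all real-time-consistent orders fail
e.g. #1, #2, #3, #4, #5: illegal at step 3, since #3 read() → 43 cannot apply there
e.g. #1, #2, #4, #3, #5: illegal at step 5, since #5 read() → 3 cannot apply there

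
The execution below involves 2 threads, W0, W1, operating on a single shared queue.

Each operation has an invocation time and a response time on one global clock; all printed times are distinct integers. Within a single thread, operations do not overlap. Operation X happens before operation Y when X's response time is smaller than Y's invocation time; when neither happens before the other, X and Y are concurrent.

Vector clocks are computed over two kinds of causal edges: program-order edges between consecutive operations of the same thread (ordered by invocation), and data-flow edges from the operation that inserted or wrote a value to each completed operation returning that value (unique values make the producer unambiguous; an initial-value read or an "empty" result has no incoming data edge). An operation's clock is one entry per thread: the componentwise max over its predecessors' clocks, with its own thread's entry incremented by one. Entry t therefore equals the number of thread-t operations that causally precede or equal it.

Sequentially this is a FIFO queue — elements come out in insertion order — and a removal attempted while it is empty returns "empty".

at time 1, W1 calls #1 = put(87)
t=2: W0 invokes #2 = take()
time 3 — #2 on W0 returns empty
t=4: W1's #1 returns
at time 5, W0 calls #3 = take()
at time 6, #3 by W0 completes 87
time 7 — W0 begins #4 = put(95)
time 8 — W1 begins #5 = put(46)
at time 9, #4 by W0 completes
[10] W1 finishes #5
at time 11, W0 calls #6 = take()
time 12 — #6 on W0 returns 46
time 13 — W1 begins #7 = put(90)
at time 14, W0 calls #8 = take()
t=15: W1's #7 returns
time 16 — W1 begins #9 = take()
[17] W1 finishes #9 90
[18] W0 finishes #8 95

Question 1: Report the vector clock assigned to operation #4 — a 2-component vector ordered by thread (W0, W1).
#1, invoked 1, has no incoming edges; only W1's bump applies → (0, 1)
#2, invoked 2, has no incoming edges; only W0's bump applies → (1, 0)
#5, invoked 8, takes VC(#1)=(0, 1) under max, adds 1 for W1 → (0, 2)
#7, invoked 13, takes VC(#5)=(0, 2) under max, adds 1 for W1 → (0, 3)
#3, invoked 5, takes VC(#1)=(0, 1), VC(#2)=(1, 0) under max, adds 1 for W0 → (2, 1)
#9, invoked 16, takes VC(#7)=(0, 3) under max, adds 1 for W1 → (0, 4)
#4, invoked 7, takes VC(#3)=(2, 1) under max, adds 1 for W0 → (3, 1)
#6, invoked 11, takes VC(#4)=(3, 1), VC(#5)=(0, 2) under max, adds 1 for W0 → (4, 2)
#8, invoked 14, takes VC(#4)=(3, 1), VC(#6)=(4, 2) under max, adds 1 for W0 → (5, 2)
target: VC(#4) = (3, 1)

(3, 1)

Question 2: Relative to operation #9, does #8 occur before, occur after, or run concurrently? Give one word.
#8 spans [14,18], #9 spans [16,17]
the intervals overlap in both directions

concurrent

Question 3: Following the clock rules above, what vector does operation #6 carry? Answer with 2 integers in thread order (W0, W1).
VC(#1, invoked at 1): no causal predecessors; +1 on W1 → (0, 1)
VC(#2, invoked at 2): no causal predecessors; +1 on W0 → (1, 0)
from VC(#1)=(0, 1), #5 (invoked 8) maxes components and bumps W1 → (0, 2)
from VC(#5)=(0, 2), #7 (invoked 13) maxes components and bumps W1 → (0, 3)
from VC(#1)=(0, 1), VC(#2)=(1, 0), #3 (invoked 5) maxes components and bumps W0 → (2, 1)
from VC(#7)=(0, 3), #9 (invoked 16) maxes components and bumps W1 → (0, 4)
from VC(#3)=(2, 1), #4 (invoked 7) maxes components and bumps W0 → (3, 1)
from VC(#4)=(3, 1), VC(#5)=(0, 2), #6 (invoked 11) maxes components and bumps W0 → (4, 2)
from VC(#4)=(3, 1), VC(#6)=(4, 2), #8 (invoked 14) maxes components and bumps W0 → (5, 2)
target: VC(#6) = (4, 2)

(4, 2)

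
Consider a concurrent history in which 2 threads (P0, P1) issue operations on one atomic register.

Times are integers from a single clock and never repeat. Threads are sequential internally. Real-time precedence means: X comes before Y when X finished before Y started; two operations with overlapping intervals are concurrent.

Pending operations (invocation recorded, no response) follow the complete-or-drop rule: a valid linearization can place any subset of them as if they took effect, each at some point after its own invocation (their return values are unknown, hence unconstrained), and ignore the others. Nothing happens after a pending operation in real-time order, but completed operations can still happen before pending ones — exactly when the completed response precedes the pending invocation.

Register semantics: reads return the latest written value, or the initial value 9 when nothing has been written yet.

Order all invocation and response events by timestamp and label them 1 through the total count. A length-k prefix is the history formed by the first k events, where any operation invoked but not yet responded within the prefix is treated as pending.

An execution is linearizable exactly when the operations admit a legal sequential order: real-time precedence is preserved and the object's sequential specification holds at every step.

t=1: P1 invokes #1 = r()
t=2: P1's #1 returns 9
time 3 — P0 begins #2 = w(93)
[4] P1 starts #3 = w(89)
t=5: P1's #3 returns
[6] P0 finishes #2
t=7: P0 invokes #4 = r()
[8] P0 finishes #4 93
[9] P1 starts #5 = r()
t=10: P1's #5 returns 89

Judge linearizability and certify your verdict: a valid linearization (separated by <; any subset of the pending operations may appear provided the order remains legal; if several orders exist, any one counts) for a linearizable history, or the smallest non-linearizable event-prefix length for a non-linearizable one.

events 1..9 are fine; event 10 — the response of #5 at time 10 — makes the prefix non-linearizable
checked exhaustively: 2 real-time-consistent orders of 5 completed operations, zero legal atomic register replays
e.g. #1, #2, #3, #4, #5: illegal at step 4, since #4 r() → 93 cannot apply there
e.g. #1, #3, #2, #4, #5: illegal at step 5, since #5 r() → 89 cannot apply there

not linearizable — minimal violating prefix: 10 events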